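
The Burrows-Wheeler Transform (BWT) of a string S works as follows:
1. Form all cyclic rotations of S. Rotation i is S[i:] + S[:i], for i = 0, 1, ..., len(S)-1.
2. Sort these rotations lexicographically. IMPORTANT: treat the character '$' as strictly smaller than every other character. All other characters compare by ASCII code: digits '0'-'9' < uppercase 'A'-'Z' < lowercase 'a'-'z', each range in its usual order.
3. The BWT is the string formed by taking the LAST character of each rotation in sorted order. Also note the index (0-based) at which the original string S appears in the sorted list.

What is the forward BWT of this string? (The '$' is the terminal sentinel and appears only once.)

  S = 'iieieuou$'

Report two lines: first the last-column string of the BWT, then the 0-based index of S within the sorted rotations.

All 9 rotations (rotation i = S[i:]+S[:i]):
  rot[0] = iieieuou$
  rot[1] = ieieuou$i
  rot[2] = eieuou$ii
  rot[3] = ieuou$iie
  rot[4] = euou$iiei
  rot[5] = uou$iieie
  rot[6] = ou$iieieu
  rot[7] = u$iieieuo
  rot[8] = $iieieuou
Sorted (with $ < everything):
  sorted[0] = $iieieuou  (last char: 'u')
  sorted[1] = eieuou$ii  (last char: 'i')
  sorted[2] = euou$iiei  (last char: 'i')
  sorted[3] = ieieuou$i  (last char: 'i')
  sorted[4] = ieuou$iie  (last char: 'e')
  sorted[5] = iieieuou$  (last char: '$')
  sorted[6] = ou$iieieu  (last char: 'u')
  sorted[7] = u$iieieuo  (last char: 'o')
  sorted[8] = uou$iieie  (last char: 'e')
Last column: uiiie$uoe
Original string S is at sorted index 5

Answer: uiiie$uoe
5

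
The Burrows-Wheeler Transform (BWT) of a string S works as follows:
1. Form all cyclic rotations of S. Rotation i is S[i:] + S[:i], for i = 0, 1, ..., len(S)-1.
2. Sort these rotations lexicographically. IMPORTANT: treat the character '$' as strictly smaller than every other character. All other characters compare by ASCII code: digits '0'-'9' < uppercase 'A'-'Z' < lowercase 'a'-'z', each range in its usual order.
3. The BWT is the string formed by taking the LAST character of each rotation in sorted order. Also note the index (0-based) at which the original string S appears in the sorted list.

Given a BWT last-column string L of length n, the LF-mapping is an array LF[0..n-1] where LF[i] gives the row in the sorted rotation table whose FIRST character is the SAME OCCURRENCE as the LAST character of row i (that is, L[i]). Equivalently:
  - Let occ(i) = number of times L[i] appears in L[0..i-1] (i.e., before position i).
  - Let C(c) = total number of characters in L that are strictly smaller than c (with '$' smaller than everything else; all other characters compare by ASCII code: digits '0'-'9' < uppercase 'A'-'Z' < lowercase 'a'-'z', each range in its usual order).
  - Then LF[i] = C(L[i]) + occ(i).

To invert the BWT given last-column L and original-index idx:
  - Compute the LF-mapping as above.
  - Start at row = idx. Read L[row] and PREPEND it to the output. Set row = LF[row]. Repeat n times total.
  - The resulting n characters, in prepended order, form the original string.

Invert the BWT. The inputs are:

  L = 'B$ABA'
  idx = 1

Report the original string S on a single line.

Answer: AABB$

Derivation:
LF mapping: 3 0 1 4 2
Walk LF starting at row 1, prepending L[row]:
  step 1: row=1, L[1]='$', prepend. Next row=LF[1]=0
  step 2: row=0, L[0]='B', prepend. Next row=LF[0]=3
  step 3: row=3, L[3]='B', prepend. Next row=LF[3]=4
  step 4: row=4, L[4]='A', prepend. Next row=LF[4]=2
  step 5: row=2, L[2]='A', prepend. Next row=LF[2]=1
Reversed output: AABB$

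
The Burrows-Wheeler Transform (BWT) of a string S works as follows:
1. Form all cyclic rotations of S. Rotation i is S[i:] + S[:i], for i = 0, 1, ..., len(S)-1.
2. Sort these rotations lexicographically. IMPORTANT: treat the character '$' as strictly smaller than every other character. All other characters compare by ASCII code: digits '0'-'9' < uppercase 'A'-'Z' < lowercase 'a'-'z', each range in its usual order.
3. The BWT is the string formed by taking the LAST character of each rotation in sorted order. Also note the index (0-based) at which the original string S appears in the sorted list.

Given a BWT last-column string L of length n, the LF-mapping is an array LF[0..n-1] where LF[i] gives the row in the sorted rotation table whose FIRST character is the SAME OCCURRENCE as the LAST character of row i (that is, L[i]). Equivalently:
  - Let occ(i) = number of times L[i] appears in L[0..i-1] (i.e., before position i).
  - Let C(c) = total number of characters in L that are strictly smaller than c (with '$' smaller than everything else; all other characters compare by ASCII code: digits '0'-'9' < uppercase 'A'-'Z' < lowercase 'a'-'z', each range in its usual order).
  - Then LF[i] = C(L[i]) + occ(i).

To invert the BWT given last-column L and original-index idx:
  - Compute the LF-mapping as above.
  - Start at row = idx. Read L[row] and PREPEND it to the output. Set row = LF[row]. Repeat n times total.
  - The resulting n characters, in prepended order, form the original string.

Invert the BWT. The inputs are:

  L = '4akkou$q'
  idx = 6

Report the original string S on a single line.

LF mapping: 1 2 3 4 5 7 0 6
Walk LF starting at row 6, prepending L[row]:
  step 1: row=6, L[6]='$', prepend. Next row=LF[6]=0
  step 2: row=0, L[0]='4', prepend. Next row=LF[0]=1
  step 3: row=1, L[1]='a', prepend. Next row=LF[1]=2
  step 4: row=2, L[2]='k', prepend. Next row=LF[2]=3
  step 5: row=3, L[3]='k', prepend. Next row=LF[3]=4
  step 6: row=4, L[4]='o', prepend. Next row=LF[4]=5
  step 7: row=5, L[5]='u', prepend. Next row=LF[5]=7
  step 8: row=7, L[7]='q', prepend. Next row=LF[7]=6
Reversed output: quokka4$

Answer: quokka4$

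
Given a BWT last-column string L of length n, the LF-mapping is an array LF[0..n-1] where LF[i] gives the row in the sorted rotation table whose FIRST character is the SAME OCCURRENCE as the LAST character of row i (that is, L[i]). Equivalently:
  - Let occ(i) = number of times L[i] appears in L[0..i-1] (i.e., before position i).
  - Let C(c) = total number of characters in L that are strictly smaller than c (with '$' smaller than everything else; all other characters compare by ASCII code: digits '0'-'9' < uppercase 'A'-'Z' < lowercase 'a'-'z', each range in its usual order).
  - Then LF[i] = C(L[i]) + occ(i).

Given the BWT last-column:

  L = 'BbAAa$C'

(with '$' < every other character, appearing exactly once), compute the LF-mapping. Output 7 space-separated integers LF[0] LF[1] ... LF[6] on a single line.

Answer: 3 6 1 2 5 0 4

Derivation:
Char counts: '$':1, 'A':2, 'B':1, 'C':1, 'a':1, 'b':1
C (first-col start): C('$')=0, C('A')=1, C('B')=3, C('C')=4, C('a')=5, C('b')=6
L[0]='B': occ=0, LF[0]=C('B')+0=3+0=3
L[1]='b': occ=0, LF[1]=C('b')+0=6+0=6
L[2]='A': occ=0, LF[2]=C('A')+0=1+0=1
L[3]='A': occ=1, LF[3]=C('A')+1=1+1=2
L[4]='a': occ=0, LF[4]=C('a')+0=5+0=5
L[5]='$': occ=0, LF[5]=C('$')+0=0+0=0
L[6]='C': occ=0, LF[6]=C('C')+0=4+0=4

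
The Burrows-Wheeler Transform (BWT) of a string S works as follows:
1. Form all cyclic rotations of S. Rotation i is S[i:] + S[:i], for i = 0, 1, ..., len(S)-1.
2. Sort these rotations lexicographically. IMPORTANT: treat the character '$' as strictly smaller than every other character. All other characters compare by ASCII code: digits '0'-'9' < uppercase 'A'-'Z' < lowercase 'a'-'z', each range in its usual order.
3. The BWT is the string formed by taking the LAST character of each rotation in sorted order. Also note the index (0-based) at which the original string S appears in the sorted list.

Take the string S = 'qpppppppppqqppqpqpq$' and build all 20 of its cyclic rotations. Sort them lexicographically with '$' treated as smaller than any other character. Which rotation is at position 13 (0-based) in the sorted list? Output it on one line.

All 20 rotations (rotation i = S[i:]+S[:i]):
  rot[0] = qpppppppppqqppqpqpq$
  rot[1] = pppppppppqqppqpqpq$q
  rot[2] = ppppppppqqppqpqpq$qp
  rot[3] = pppppppqqppqpqpq$qpp
  rot[4] = ppppppqqppqpqpq$qppp
  rot[5] = pppppqqppqpqpq$qpppp
  rot[6] = ppppqqppqpqpq$qppppp
  rot[7] = pppqqppqpqpq$qpppppp
  rot[8] = ppqqppqpqpq$qppppppp
  rot[9] = pqqppqpqpq$qpppppppp
  rot[10] = qqppqpqpq$qppppppppp
  rot[11] = qppqpqpq$qpppppppppq
  rot[12] = ppqpqpq$qpppppppppqq
  rot[13] = pqpqpq$qpppppppppqqp
  rot[14] = qpqpq$qpppppppppqqpp
  rot[15] = pqpq$qpppppppppqqppq
  rot[16] = qpq$qpppppppppqqppqp
  rot[17] = pq$qpppppppppqqppqpq
  rot[18] = q$qpppppppppqqppqpqp
  rot[19] = $qpppppppppqqppqpqpq
Sorted (with $ < everything):
  sorted[0] = $qpppppppppqqppqpqpq
  sorted[1] = pppppppppqqppqpqpq$q
  sorted[2] = ppppppppqqppqpqpq$qp
  sorted[3] = pppppppqqppqpqpq$qpp
  sorted[4] = ppppppqqppqpqpq$qppp
  sorted[5] = pppppqqppqpqpq$qpppp
  sorted[6] = ppppqqppqpqpq$qppppp
  sorted[7] = pppqqppqpqpq$qpppppp
  sorted[8] = ppqpqpq$qpppppppppqq
  sorted[9] = ppqqppqpqpq$qppppppp
  sorted[10] = pq$qpppppppppqqppqpq
  sorted[11] = pqpq$qpppppppppqqppq
  sorted[12] = pqpqpq$qpppppppppqqp
  sorted[13] = pqqppqpqpq$qpppppppp
  sorted[14] = q$qpppppppppqqppqpqp
  sorted[15] = qpppppppppqqppqpqpq$
  sorted[16] = qppqpqpq$qpppppppppq
  sorted[17] = qpq$qpppppppppqqppqp
  sorted[18] = qpqpq$qpppppppppqqpp
  sorted[19] = qqppqpqpq$qppppppppp
sorted[13] = pqqppqpqpq$qpppppppp

Answer: pqqppqpqpq$qpppppppp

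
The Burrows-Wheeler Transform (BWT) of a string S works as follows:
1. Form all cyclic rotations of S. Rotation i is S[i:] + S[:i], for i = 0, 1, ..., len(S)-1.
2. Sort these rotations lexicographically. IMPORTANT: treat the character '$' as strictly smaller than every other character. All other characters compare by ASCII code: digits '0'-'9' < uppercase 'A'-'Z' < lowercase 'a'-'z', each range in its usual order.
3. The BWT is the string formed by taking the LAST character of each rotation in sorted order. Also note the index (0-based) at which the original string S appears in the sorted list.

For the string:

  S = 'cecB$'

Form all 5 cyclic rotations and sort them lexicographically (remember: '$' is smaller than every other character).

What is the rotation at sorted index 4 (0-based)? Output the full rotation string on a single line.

Answer: ecB$c

Derivation:
All 5 rotations (rotation i = S[i:]+S[:i]):
  rot[0] = cecB$
  rot[1] = ecB$c
  rot[2] = cB$ce
  rot[3] = B$cec
  rot[4] = $cecB
Sorted (with $ < everything):
  sorted[0] = $cecB
  sorted[1] = B$cec
  sorted[2] = cB$ce
  sorted[3] = cecB$
  sorted[4] = ecB$c
sorted[4] = ecB$c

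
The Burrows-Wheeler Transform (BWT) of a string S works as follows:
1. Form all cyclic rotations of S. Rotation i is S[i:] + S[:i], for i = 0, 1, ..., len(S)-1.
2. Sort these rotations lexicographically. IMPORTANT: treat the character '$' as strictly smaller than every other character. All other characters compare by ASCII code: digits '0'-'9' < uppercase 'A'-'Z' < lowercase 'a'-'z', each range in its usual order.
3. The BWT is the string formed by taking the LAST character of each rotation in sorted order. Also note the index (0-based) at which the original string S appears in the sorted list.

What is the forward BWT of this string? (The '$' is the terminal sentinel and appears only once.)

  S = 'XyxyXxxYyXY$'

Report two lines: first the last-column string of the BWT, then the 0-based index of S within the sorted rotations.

Answer: Yyy$XxxXyYxX
3

Derivation:
All 12 rotations (rotation i = S[i:]+S[:i]):
  rot[0] = XyxyXxxYyXY$
  rot[1] = yxyXxxYyXY$X
  rot[2] = xyXxxYyXY$Xy
  rot[3] = yXxxYyXY$Xyx
  rot[4] = XxxYyXY$Xyxy
  rot[5] = xxYyXY$XyxyX
  rot[6] = xYyXY$XyxyXx
  rot[7] = YyXY$XyxyXxx
  rot[8] = yXY$XyxyXxxY
  rot[9] = XY$XyxyXxxYy
  rot[10] = Y$XyxyXxxYyX
  rot[11] = $XyxyXxxYyXY
Sorted (with $ < everything):
  sorted[0] = $XyxyXxxYyXY  (last char: 'Y')
  sorted[1] = XY$XyxyXxxYy  (last char: 'y')
  sorted[2] = XxxYyXY$Xyxy  (last char: 'y')
  sorted[3] = XyxyXxxYyXY$  (last char: '$')
  sorted[4] = Y$XyxyXxxYyX  (last char: 'X')
  sorted[5] = YyXY$XyxyXxx  (last char: 'x')
  sorted[6] = xYyXY$XyxyXx  (last char: 'x')
  sorted[7] = xxYyXY$XyxyX  (last char: 'X')
  sorted[8] = xyXxxYyXY$Xy  (last char: 'y')
  sorted[9] = yXY$XyxyXxxY  (last char: 'Y')
  sorted[10] = yXxxYyXY$Xyx  (last char: 'x')
  sorted[11] = yxyXxxYyXY$X  (last char: 'X')
Last column: Yyy$XxxXyYxX
Original string S is at sorted index 3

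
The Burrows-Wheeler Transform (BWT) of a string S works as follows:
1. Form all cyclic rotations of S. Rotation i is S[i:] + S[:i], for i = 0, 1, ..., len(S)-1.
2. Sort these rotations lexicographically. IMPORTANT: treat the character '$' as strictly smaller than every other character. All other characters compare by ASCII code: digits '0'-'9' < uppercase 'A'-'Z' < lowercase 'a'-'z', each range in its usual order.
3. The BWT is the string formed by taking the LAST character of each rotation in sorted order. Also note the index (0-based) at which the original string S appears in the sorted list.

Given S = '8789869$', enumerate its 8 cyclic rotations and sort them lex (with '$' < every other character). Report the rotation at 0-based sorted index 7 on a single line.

All 8 rotations (rotation i = S[i:]+S[:i]):
  rot[0] = 8789869$
  rot[1] = 789869$8
  rot[2] = 89869$87
  rot[3] = 9869$878
  rot[4] = 869$8789
  rot[5] = 69$87898
  rot[6] = 9$878986
  rot[7] = $8789869
Sorted (with $ < everything):
  sorted[0] = $8789869
  sorted[1] = 69$87898
  sorted[2] = 789869$8
  sorted[3] = 869$8789
  sorted[4] = 8789869$
  sorted[5] = 89869$87
  sorted[6] = 9$878986
  sorted[7] = 9869$878
sorted[7] = 9869$878

Answer: 9869$878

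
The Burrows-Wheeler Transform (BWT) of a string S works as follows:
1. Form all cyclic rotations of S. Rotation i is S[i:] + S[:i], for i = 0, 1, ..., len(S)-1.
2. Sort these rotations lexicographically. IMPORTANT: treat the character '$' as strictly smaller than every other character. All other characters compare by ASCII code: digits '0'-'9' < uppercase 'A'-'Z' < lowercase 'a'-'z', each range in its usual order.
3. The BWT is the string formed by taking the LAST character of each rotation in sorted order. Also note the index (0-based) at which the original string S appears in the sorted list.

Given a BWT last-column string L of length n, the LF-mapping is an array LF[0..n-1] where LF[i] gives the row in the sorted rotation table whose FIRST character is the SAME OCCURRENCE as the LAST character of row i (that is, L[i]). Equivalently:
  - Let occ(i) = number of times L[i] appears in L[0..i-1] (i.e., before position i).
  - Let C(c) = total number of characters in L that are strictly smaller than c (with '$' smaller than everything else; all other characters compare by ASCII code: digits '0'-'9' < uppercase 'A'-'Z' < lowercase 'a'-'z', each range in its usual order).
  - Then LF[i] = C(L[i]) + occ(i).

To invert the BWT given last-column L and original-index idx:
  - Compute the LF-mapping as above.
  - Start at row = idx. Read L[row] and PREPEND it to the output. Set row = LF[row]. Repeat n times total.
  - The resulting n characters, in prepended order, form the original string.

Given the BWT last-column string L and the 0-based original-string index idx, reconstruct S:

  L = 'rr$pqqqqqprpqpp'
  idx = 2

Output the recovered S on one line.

Answer: pqqprqqqprppqr$

Derivation:
LF mapping: 12 13 0 1 6 7 8 9 10 2 14 3 11 4 5
Walk LF starting at row 2, prepending L[row]:
  step 1: row=2, L[2]='$', prepend. Next row=LF[2]=0
  step 2: row=0, L[0]='r', prepend. Next row=LF[0]=12
  step 3: row=12, L[12]='q', prepend. Next row=LF[12]=11
  step 4: row=11, L[11]='p', prepend. Next row=LF[11]=3
  step 5: row=3, L[3]='p', prepend. Next row=LF[3]=1
  step 6: row=1, L[1]='r', prepend. Next row=LF[1]=13
  step 7: row=13, L[13]='p', prepend. Next row=LF[13]=4
  step 8: row=4, L[4]='q', prepend. Next row=LF[4]=6
  step 9: row=6, L[6]='q', prepend. Next row=LF[6]=8
  step 10: row=8, L[8]='q', prepend. Next row=LF[8]=10
  step 11: row=10, L[10]='r', prepend. Next row=LF[10]=14
  step 12: row=14, L[14]='p', prepend. Next row=LF[14]=5
  step 13: row=5, L[5]='q', prepend. Next row=LF[5]=7
  step 14: row=7, L[7]='q', prepend. Next row=LF[7]=9
  step 15: row=9, L[9]='p', prepend. Next row=LF[9]=2
Reversed output: pqqprqqqprppqr$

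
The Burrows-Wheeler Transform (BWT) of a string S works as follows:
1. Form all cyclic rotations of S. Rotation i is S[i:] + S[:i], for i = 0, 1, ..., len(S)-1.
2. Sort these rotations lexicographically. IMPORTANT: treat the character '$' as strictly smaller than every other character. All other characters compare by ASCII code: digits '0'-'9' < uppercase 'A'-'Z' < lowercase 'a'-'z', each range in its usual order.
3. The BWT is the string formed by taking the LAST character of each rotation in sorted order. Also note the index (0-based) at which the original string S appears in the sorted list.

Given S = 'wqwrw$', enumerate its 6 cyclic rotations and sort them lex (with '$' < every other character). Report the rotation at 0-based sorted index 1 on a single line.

All 6 rotations (rotation i = S[i:]+S[:i]):
  rot[0] = wqwrw$
  rot[1] = qwrw$w
  rot[2] = wrw$wq
  rot[3] = rw$wqw
  rot[4] = w$wqwr
  rot[5] = $wqwrw
Sorted (with $ < everything):
  sorted[0] = $wqwrw
  sorted[1] = qwrw$w
  sorted[2] = rw$wqw
  sorted[3] = w$wqwr
  sorted[4] = wqwrw$
  sorted[5] = wrw$wq
sorted[1] = qwrw$w

Answer: qwrw$w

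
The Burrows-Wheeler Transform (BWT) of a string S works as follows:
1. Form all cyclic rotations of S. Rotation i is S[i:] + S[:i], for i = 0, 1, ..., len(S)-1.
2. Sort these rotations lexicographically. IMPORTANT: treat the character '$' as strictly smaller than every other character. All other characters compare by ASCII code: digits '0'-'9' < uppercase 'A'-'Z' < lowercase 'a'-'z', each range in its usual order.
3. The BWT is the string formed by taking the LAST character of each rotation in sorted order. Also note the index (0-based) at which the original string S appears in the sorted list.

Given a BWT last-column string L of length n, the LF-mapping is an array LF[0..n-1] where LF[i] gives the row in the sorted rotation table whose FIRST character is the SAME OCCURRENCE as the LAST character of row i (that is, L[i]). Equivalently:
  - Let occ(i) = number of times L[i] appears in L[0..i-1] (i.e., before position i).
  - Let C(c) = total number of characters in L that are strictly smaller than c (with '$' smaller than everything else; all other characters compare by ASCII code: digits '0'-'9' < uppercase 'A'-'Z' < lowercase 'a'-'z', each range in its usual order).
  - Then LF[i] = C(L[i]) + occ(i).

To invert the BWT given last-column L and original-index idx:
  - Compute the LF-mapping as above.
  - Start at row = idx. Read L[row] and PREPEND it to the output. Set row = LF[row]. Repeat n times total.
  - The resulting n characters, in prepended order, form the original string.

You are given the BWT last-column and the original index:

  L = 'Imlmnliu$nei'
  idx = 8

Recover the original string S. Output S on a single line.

LF mapping: 1 7 5 8 9 6 3 11 0 10 2 4
Walk LF starting at row 8, prepending L[row]:
  step 1: row=8, L[8]='$', prepend. Next row=LF[8]=0
  step 2: row=0, L[0]='I', prepend. Next row=LF[0]=1
  step 3: row=1, L[1]='m', prepend. Next row=LF[1]=7
  step 4: row=7, L[7]='u', prepend. Next row=LF[7]=11
  step 5: row=11, L[11]='i', prepend. Next row=LF[11]=4
  step 6: row=4, L[4]='n', prepend. Next row=LF[4]=9
  step 7: row=9, L[9]='n', prepend. Next row=LF[9]=10
  step 8: row=10, L[10]='e', prepend. Next row=LF[10]=2
  step 9: row=2, L[2]='l', prepend. Next row=LF[2]=5
  step 10: row=5, L[5]='l', prepend. Next row=LF[5]=6
  step 11: row=6, L[6]='i', prepend. Next row=LF[6]=3
  step 12: row=3, L[3]='m', prepend. Next row=LF[3]=8
Reversed output: millenniumI$

Answer: millenniumI$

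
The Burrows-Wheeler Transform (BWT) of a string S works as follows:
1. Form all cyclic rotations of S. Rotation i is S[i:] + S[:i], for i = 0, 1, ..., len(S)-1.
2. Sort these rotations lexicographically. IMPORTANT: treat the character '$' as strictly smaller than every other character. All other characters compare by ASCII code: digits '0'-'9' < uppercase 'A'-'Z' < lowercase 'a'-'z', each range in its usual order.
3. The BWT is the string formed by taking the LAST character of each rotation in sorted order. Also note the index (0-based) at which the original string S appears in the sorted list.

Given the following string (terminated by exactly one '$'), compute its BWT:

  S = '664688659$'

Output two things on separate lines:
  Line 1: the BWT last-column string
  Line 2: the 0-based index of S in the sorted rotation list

All 10 rotations (rotation i = S[i:]+S[:i]):
  rot[0] = 664688659$
  rot[1] = 64688659$6
  rot[2] = 4688659$66
  rot[3] = 688659$664
  rot[4] = 88659$6646
  rot[5] = 8659$66468
  rot[6] = 659$664688
  rot[7] = 59$6646886
  rot[8] = 9$66468865
  rot[9] = $664688659
Sorted (with $ < everything):
  sorted[0] = $664688659  (last char: '9')
  sorted[1] = 4688659$66  (last char: '6')
  sorted[2] = 59$6646886  (last char: '6')
  sorted[3] = 64688659$6  (last char: '6')
  sorted[4] = 659$664688  (last char: '8')
  sorted[5] = 664688659$  (last char: '$')
  sorted[6] = 688659$664  (last char: '4')
  sorted[7] = 8659$66468  (last char: '8')
  sorted[8] = 88659$6646  (last char: '6')
  sorted[9] = 9$66468865  (last char: '5')
Last column: 96668$4865
Original string S is at sorted index 5

Answer: 96668$4865
5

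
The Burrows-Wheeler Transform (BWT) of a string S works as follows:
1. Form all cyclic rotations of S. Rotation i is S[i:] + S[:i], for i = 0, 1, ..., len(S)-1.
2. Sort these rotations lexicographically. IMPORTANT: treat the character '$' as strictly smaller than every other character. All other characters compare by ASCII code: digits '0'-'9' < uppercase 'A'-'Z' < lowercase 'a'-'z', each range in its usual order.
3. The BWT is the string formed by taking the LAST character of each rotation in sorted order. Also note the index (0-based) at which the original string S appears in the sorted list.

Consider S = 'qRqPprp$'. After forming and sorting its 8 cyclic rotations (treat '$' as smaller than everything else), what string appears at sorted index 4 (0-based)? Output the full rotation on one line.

Answer: prp$qRqP

Derivation:
All 8 rotations (rotation i = S[i:]+S[:i]):
  rot[0] = qRqPprp$
  rot[1] = RqPprp$q
  rot[2] = qPprp$qR
  rot[3] = Pprp$qRq
  rot[4] = prp$qRqP
  rot[5] = rp$qRqPp
  rot[6] = p$qRqPpr
  rot[7] = $qRqPprp
Sorted (with $ < everything):
  sorted[0] = $qRqPprp
  sorted[1] = Pprp$qRq
  sorted[2] = RqPprp$q
  sorted[3] = p$qRqPpr
  sorted[4] = prp$qRqP
  sorted[5] = qPprp$qR
  sorted[6] = qRqPprp$
  sorted[7] = rp$qRqPp
sorted[4] = prp$qRqP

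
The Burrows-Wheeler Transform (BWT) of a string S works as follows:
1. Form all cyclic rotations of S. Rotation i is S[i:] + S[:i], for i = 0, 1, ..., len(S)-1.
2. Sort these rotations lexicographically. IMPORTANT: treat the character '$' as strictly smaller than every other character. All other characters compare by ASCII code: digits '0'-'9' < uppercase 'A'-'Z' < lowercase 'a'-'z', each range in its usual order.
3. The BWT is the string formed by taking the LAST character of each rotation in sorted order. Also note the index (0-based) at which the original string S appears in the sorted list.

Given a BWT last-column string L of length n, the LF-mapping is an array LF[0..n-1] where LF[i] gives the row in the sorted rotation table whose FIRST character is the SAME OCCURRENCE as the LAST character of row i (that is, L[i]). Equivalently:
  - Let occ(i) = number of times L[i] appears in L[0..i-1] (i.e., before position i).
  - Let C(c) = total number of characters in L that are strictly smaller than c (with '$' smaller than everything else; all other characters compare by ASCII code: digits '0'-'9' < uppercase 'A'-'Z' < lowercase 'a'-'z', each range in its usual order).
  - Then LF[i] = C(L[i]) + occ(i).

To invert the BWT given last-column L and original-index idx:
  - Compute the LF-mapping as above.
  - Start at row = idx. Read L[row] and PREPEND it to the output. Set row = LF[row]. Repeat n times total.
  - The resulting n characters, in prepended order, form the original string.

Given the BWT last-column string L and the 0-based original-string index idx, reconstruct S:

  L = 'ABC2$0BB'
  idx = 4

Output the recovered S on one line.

Answer: B0BBC2A$

Derivation:
LF mapping: 3 4 7 2 0 1 5 6
Walk LF starting at row 4, prepending L[row]:
  step 1: row=4, L[4]='$', prepend. Next row=LF[4]=0
  step 2: row=0, L[0]='A', prepend. Next row=LF[0]=3
  step 3: row=3, L[3]='2', prepend. Next row=LF[3]=2
  step 4: row=2, L[2]='C', prepend. Next row=LF[2]=7
  step 5: row=7, L[7]='B', prepend. Next row=LF[7]=6
  step 6: row=6, L[6]='B', prepend. Next row=LF[6]=5
  step 7: row=5, L[5]='0', prepend. Next row=LF[5]=1
  step 8: row=1, L[1]='B', prepend. Next row=LF[1]=4
Reversed output: B0BBC2A$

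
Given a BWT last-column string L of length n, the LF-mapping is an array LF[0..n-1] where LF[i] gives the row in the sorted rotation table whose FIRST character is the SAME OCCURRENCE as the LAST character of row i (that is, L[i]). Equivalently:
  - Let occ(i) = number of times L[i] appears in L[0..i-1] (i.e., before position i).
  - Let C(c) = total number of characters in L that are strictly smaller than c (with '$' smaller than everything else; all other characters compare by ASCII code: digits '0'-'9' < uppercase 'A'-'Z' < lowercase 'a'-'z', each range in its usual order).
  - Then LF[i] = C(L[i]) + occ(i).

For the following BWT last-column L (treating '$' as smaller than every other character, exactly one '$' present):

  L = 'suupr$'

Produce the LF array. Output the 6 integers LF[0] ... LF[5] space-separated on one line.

Char counts: '$':1, 'p':1, 'r':1, 's':1, 'u':2
C (first-col start): C('$')=0, C('p')=1, C('r')=2, C('s')=3, C('u')=4
L[0]='s': occ=0, LF[0]=C('s')+0=3+0=3
L[1]='u': occ=0, LF[1]=C('u')+0=4+0=4
L[2]='u': occ=1, LF[2]=C('u')+1=4+1=5
L[3]='p': occ=0, LF[3]=C('p')+0=1+0=1
L[4]='r': occ=0, LF[4]=C('r')+0=2+0=2
L[5]='$': occ=0, LF[5]=C('$')+0=0+0=0

Answer: 3 4 5 1 2 0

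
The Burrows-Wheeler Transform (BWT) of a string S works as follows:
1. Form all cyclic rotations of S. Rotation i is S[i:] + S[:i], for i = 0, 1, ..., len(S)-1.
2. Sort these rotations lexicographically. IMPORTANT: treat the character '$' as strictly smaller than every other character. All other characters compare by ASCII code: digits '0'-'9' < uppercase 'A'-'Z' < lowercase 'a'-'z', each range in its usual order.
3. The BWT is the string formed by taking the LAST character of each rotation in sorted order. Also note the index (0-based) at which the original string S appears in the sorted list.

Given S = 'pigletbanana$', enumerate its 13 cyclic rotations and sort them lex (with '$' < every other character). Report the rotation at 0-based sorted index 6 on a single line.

All 13 rotations (rotation i = S[i:]+S[:i]):
  rot[0] = pigletbanana$
  rot[1] = igletbanana$p
  rot[2] = gletbanana$pi
  rot[3] = letbanana$pig
  rot[4] = etbanana$pigl
  rot[5] = tbanana$pigle
  rot[6] = banana$piglet
  rot[7] = anana$pigletb
  rot[8] = nana$pigletba
  rot[9] = ana$pigletban
  rot[10] = na$pigletbana
  rot[11] = a$pigletbanan
  rot[12] = $pigletbanana
Sorted (with $ < everything):
  sorted[0] = $pigletbanana
  sorted[1] = a$pigletbanan
  sorted[2] = ana$pigletban
  sorted[3] = anana$pigletb
  sorted[4] = banana$piglet
  sorted[5] = etbanana$pigl
  sorted[6] = gletbanana$pi
  sorted[7] = igletbanana$p
  sorted[8] = letbanana$pig
  sorted[9] = na$pigletbana
  sorted[10] = nana$pigletba
  sorted[11] = pigletbanana$
  sorted[12] = tbanana$pigle
sorted[6] = gletbanana$pi

Answer: gletbanana$pi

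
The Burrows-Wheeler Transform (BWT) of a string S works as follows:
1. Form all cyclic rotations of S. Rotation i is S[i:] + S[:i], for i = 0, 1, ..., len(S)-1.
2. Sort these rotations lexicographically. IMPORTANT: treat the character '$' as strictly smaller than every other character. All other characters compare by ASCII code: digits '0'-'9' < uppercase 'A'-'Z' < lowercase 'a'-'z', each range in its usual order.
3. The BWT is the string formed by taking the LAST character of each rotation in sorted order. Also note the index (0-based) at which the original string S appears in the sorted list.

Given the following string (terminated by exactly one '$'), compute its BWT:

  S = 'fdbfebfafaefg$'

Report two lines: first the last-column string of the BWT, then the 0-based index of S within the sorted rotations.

All 14 rotations (rotation i = S[i:]+S[:i]):
  rot[0] = fdbfebfafaefg$
  rot[1] = dbfebfafaefg$f
  rot[2] = bfebfafaefg$fd
  rot[3] = febfafaefg$fdb
  rot[4] = ebfafaefg$fdbf
  rot[5] = bfafaefg$fdbfe
  rot[6] = fafaefg$fdbfeb
  rot[7] = afaefg$fdbfebf
  rot[8] = faefg$fdbfebfa
  rot[9] = aefg$fdbfebfaf
  rot[10] = efg$fdbfebfafa
  rot[11] = fg$fdbfebfafae
  rot[12] = g$fdbfebfafaef
  rot[13] = $fdbfebfafaefg
Sorted (with $ < everything):
  sorted[0] = $fdbfebfafaefg  (last char: 'g')
  sorted[1] = aefg$fdbfebfaf  (last char: 'f')
  sorted[2] = afaefg$fdbfebf  (last char: 'f')
  sorted[3] = bfafaefg$fdbfe  (last char: 'e')
  sorted[4] = bfebfafaefg$fd  (last char: 'd')
  sorted[5] = dbfebfafaefg$f  (last char: 'f')
  sorted[6] = ebfafaefg$fdbf  (last char: 'f')
  sorted[7] = efg$fdbfebfafa  (last char: 'a')
  sorted[8] = faefg$fdbfebfa  (last char: 'a')
  sorted[9] = fafaefg$fdbfeb  (last char: 'b')
  sorted[10] = fdbfebfafaefg$  (last char: '$')
  sorted[11] = febfafaefg$fdb  (last char: 'b')
  sorted[12] = fg$fdbfebfafae  (last char: 'e')
  sorted[13] = g$fdbfebfafaef  (last char: 'f')
Last column: gffedffaab$bef
Original string S is at sorted index 10

Answer: gffedffaab$bef
10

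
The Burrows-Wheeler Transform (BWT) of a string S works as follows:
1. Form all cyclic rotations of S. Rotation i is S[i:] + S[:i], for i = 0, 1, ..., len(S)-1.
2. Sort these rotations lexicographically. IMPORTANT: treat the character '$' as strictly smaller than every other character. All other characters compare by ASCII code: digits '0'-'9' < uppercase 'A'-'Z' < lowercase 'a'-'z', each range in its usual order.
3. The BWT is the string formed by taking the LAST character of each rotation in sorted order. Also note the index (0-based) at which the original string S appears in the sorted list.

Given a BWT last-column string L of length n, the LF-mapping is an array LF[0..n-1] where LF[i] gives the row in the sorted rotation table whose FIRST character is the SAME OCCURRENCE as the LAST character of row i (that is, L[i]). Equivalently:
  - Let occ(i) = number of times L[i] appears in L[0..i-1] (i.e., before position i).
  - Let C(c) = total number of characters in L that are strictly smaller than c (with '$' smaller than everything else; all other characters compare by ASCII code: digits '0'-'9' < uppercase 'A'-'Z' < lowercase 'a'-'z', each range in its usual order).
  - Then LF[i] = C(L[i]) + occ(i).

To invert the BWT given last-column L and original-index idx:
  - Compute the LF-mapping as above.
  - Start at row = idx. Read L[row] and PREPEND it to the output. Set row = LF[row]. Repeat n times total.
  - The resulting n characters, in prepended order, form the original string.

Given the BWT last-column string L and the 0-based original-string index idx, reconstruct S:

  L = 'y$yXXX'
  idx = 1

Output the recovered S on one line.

LF mapping: 4 0 5 1 2 3
Walk LF starting at row 1, prepending L[row]:
  step 1: row=1, L[1]='$', prepend. Next row=LF[1]=0
  step 2: row=0, L[0]='y', prepend. Next row=LF[0]=4
  step 3: row=4, L[4]='X', prepend. Next row=LF[4]=2
  step 4: row=2, L[2]='y', prepend. Next row=LF[2]=5
  step 5: row=5, L[5]='X', prepend. Next row=LF[5]=3
  step 6: row=3, L[3]='X', prepend. Next row=LF[3]=1
Reversed output: XXyXy$

Answer: XXyXy$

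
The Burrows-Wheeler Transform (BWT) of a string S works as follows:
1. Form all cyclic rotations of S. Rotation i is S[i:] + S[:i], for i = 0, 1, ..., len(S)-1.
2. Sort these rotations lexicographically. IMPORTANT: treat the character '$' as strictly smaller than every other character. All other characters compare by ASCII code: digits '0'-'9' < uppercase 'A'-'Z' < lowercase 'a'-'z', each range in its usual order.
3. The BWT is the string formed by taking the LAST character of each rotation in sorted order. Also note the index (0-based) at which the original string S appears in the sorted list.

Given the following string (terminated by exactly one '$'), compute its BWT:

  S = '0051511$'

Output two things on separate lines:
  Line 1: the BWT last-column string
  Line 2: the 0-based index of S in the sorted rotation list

All 8 rotations (rotation i = S[i:]+S[:i]):
  rot[0] = 0051511$
  rot[1] = 051511$0
  rot[2] = 51511$00
  rot[3] = 1511$005
  rot[4] = 511$0051
  rot[5] = 11$00515
  rot[6] = 1$005151
  rot[7] = $0051511
Sorted (with $ < everything):
  sorted[0] = $0051511  (last char: '1')
  sorted[1] = 0051511$  (last char: '$')
  sorted[2] = 051511$0  (last char: '0')
  sorted[3] = 1$005151  (last char: '1')
  sorted[4] = 11$00515  (last char: '5')
  sorted[5] = 1511$005  (last char: '5')
  sorted[6] = 511$0051  (last char: '1')
  sorted[7] = 51511$00  (last char: '0')
Last column: 1$015510
Original string S is at sorted index 1

Answer: 1$015510
1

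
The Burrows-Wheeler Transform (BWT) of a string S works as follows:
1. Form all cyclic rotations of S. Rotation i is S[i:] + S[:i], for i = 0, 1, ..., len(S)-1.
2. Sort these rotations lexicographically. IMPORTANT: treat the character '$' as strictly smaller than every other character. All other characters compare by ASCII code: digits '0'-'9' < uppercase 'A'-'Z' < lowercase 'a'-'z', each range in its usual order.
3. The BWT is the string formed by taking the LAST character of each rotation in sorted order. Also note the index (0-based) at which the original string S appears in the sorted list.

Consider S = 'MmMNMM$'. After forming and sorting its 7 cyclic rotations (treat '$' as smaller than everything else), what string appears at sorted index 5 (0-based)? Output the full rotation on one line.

All 7 rotations (rotation i = S[i:]+S[:i]):
  rot[0] = MmMNMM$
  rot[1] = mMNMM$M
  rot[2] = MNMM$Mm
  rot[3] = NMM$MmM
  rot[4] = MM$MmMN
  rot[5] = M$MmMNM
  rot[6] = $MmMNMM
Sorted (with $ < everything):
  sorted[0] = $MmMNMM
  sorted[1] = M$MmMNM
  sorted[2] = MM$MmMN
  sorted[3] = MNMM$Mm
  sorted[4] = MmMNMM$
  sorted[5] = NMM$MmM
  sorted[6] = mMNMM$M
sorted[5] = NMM$MmM

Answer: NMM$MmM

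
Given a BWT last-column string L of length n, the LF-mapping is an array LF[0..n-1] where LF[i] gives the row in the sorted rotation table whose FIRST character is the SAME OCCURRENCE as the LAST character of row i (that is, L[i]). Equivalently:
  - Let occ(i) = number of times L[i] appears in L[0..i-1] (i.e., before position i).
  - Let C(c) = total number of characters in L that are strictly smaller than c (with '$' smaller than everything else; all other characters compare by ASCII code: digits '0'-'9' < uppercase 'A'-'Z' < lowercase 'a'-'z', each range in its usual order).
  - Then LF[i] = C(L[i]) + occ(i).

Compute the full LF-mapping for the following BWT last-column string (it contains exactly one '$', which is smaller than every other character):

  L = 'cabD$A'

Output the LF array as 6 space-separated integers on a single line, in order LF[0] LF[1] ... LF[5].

Char counts: '$':1, 'A':1, 'D':1, 'a':1, 'b':1, 'c':1
C (first-col start): C('$')=0, C('A')=1, C('D')=2, C('a')=3, C('b')=4, C('c')=5
L[0]='c': occ=0, LF[0]=C('c')+0=5+0=5
L[1]='a': occ=0, LF[1]=C('a')+0=3+0=3
L[2]='b': occ=0, LF[2]=C('b')+0=4+0=4
L[3]='D': occ=0, LF[3]=C('D')+0=2+0=2
L[4]='$': occ=0, LF[4]=C('$')+0=0+0=0
L[5]='A': occ=0, LF[5]=C('A')+0=1+0=1

Answer: 5 3 4 2 0 1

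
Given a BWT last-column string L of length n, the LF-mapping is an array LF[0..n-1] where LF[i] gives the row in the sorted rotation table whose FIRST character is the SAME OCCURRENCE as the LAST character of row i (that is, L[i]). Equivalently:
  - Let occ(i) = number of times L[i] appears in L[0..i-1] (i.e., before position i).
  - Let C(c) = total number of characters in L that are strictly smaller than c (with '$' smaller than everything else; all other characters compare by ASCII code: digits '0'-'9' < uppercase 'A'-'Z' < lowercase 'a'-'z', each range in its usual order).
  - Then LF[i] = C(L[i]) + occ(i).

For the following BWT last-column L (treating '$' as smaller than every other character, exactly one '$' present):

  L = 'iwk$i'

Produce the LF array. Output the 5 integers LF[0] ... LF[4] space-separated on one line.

Char counts: '$':1, 'i':2, 'k':1, 'w':1
C (first-col start): C('$')=0, C('i')=1, C('k')=3, C('w')=4
L[0]='i': occ=0, LF[0]=C('i')+0=1+0=1
L[1]='w': occ=0, LF[1]=C('w')+0=4+0=4
L[2]='k': occ=0, LF[2]=C('k')+0=3+0=3
L[3]='$': occ=0, LF[3]=C('$')+0=0+0=0
L[4]='i': occ=1, LF[4]=C('i')+1=1+1=2

Answer: 1 4 3 0 2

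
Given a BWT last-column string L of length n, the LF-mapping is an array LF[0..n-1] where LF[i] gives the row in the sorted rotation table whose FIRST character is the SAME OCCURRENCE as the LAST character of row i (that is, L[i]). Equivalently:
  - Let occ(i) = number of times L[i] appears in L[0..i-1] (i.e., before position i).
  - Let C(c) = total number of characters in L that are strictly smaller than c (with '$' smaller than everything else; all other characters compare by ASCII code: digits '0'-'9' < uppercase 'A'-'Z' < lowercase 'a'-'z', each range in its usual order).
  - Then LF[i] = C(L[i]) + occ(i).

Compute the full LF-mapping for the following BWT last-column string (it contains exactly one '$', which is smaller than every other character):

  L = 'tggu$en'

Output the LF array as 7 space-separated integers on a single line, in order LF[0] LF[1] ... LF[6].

Char counts: '$':1, 'e':1, 'g':2, 'n':1, 't':1, 'u':1
C (first-col start): C('$')=0, C('e')=1, C('g')=2, C('n')=4, C('t')=5, C('u')=6
L[0]='t': occ=0, LF[0]=C('t')+0=5+0=5
L[1]='g': occ=0, LF[1]=C('g')+0=2+0=2
L[2]='g': occ=1, LF[2]=C('g')+1=2+1=3
L[3]='u': occ=0, LF[3]=C('u')+0=6+0=6
L[4]='$': occ=0, LF[4]=C('$')+0=0+0=0
L[5]='e': occ=0, LF[5]=C('e')+0=1+0=1
L[6]='n': occ=0, LF[6]=C('n')+0=4+0=4

Answer: 5 2 3 6 0 1 4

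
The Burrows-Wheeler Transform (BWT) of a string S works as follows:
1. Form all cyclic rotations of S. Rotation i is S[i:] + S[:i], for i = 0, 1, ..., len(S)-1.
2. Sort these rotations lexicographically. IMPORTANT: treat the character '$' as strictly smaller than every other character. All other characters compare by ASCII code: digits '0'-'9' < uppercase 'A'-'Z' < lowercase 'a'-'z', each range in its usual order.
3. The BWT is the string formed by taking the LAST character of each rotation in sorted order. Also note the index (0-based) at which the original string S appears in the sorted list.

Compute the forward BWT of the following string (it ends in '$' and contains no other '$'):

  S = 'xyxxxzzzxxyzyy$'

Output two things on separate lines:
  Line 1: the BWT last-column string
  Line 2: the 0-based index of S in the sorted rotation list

Answer: yyzx$xxyxzxzyzx
4

Derivation:
All 15 rotations (rotation i = S[i:]+S[:i]):
  rot[0] = xyxxxzzzxxyzyy$
  rot[1] = yxxxzzzxxyzyy$x
  rot[2] = xxxzzzxxyzyy$xy
  rot[3] = xxzzzxxyzyy$xyx
  rot[4] = xzzzxxyzyy$xyxx
  rot[5] = zzzxxyzyy$xyxxx
  rot[6] = zzxxyzyy$xyxxxz
  rot[7] = zxxyzyy$xyxxxzz
  rot[8] = xxyzyy$xyxxxzzz
  rot[9] = xyzyy$xyxxxzzzx
  rot[10] = yzyy$xyxxxzzzxx
  rot[11] = zyy$xyxxxzzzxxy
  rot[12] = yy$xyxxxzzzxxyz
  rot[13] = y$xyxxxzzzxxyzy
  rot[14] = $xyxxxzzzxxyzyy
Sorted (with $ < everything):
  sorted[0] = $xyxxxzzzxxyzyy  (last char: 'y')
  sorted[1] = xxxzzzxxyzyy$xy  (last char: 'y')
  sorted[2] = xxyzyy$xyxxxzzz  (last char: 'z')
  sorted[3] = xxzzzxxyzyy$xyx  (last char: 'x')
  sorted[4] = xyxxxzzzxxyzyy$  (last char: '$')
  sorted[5] = xyzyy$xyxxxzzzx  (last char: 'x')
  sorted[6] = xzzzxxyzyy$xyxx  (last char: 'x')
  sorted[7] = y$xyxxxzzzxxyzy  (last char: 'y')
  sorted[8] = yxxxzzzxxyzyy$x  (last char: 'x')
  sorted[9] = yy$xyxxxzzzxxyz  (last char: 'z')
  sorted[10] = yzyy$xyxxxzzzxx  (last char: 'x')
  sorted[11] = zxxyzyy$xyxxxzz  (last char: 'z')
  sorted[12] = zyy$xyxxxzzzxxy  (last char: 'y')
  sorted[13] = zzxxyzyy$xyxxxz  (last char: 'z')
  sorted[14] = zzzxxyzyy$xyxxx  (last char: 'x')
Last column: yyzx$xxyxzxzyzx
Original string S is at sorted index 4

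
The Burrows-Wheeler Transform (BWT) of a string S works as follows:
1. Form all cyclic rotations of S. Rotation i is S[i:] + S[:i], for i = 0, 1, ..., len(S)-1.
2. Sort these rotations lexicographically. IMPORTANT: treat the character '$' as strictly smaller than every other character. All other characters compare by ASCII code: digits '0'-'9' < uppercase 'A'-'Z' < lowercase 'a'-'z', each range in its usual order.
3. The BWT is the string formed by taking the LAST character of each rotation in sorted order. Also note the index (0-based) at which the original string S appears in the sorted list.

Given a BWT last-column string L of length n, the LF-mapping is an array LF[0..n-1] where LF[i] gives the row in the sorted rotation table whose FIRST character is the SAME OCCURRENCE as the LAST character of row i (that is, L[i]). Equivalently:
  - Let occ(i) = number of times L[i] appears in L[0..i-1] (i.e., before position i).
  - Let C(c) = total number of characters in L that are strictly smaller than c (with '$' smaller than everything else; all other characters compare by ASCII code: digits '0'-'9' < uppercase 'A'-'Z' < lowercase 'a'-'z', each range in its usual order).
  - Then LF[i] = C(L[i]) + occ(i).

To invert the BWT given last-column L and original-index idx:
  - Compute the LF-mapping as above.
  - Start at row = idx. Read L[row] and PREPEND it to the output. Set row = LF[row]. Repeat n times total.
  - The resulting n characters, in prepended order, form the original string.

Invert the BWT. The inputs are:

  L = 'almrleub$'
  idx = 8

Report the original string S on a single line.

LF mapping: 1 4 6 7 5 3 8 2 0
Walk LF starting at row 8, prepending L[row]:
  step 1: row=8, L[8]='$', prepend. Next row=LF[8]=0
  step 2: row=0, L[0]='a', prepend. Next row=LF[0]=1
  step 3: row=1, L[1]='l', prepend. Next row=LF[1]=4
  step 4: row=4, L[4]='l', prepend. Next row=LF[4]=5
  step 5: row=5, L[5]='e', prepend. Next row=LF[5]=3
  step 6: row=3, L[3]='r', prepend. Next row=LF[3]=7
  step 7: row=7, L[7]='b', prepend. Next row=LF[7]=2
  step 8: row=2, L[2]='m', prepend. Next row=LF[2]=6
  step 9: row=6, L[6]='u', prepend. Next row=LF[6]=8
Reversed output: umbrella$

Answer: umbrella$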